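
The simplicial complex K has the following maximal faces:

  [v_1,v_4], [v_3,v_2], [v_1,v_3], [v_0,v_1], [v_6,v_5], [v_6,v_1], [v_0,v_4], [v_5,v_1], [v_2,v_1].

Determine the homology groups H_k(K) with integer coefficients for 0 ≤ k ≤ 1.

H_0 ≅ Z,  H_1 ≅ Z^3.

Fix the vertex order v_0 < v_1 < v_2 < v_3 < v_4 < v_5 < v_6 and write every simplex with vertices in increasing order. Then dim K = 1 and the simplices of K are:

  0-simplices (7): [v_0], [v_1], [v_2], [v_3], [v_4], [v_5], [v_6]
  1-simplices (9): [v_0,v_1], [v_0,v_4], [v_1,v_2], [v_1,v_3], [v_1,v_4], [v_1,v_5], [v_1,v_6], [v_2,v_3], [v_5,v_6]

so the chain groups are C_0 ≅ Z^7, C_1 ≅ Z^9.

∂_1: C_1 → C_0 is given by ∂[p,q] = [q] − [p]. For instance
  ∂[v_2,v_3] = [v_3] − [v_2].
As a 7×9 matrix over Z this has rank 6, with invariant factors (1,1,1,1,1,1).

Reading off H_k = ker ∂_k / im ∂_{k+1}:

  H_0: rank C_0 − rank ∂_1 = 7 − 6 = 1, and the invariant factors of ∂_1 are all 1, so H_0 ≅ Z.
  H_1: rank ker ∂_1 − rank ∂_2 = (9 − 6) − 0 = 3, and there is no ∂_2, so H_1 ≅ Z^3.

(K is a triangulation of a wedge of 3 circles.)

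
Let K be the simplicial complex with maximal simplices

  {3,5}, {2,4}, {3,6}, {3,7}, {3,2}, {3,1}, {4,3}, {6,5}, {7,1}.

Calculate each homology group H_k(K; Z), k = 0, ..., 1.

Fix the vertex order 1 < 2 < 3 < 4 < 5 < 6 < 7 and write every simplex with vertices in increasing order. Then dim K = 1 and the simplices of K are:

  0-simplices (7): [1], [2], [3], [4], [5], [6], [7]
  1-simplices (9): [1,3], [1,7], [2,3], [2,4], [3,4], [3,5], [3,6], [3,7], [5,6]

giving chain groups C_0 ≅ Z^7, C_1 ≅ Z^9.

The boundary map ∂_1: C_1 → C_0 maps an edge to its endpoints' difference, ∂[p,q] = q − p. For instance
  ∂[3,5] = [5] − [3].
The resulting 7×9 matrix has rank 6, and its Smith normal form has invariant factors (1,1,1,1,1,1).

Reading off H_k = ker ∂_k / im ∂_{k+1}:

  H_0: rank C_0 − rank ∂_1 = 7 − 6 = 1, and the invariant factors of ∂_1 are all 1, so H_0 = Z.
  H_1: rank ker ∂_1 − rank ∂_2 = (9 − 6) − 0 = 3, and there is no ∂_2, so H_1 = Z^3.

As a check, the Euler characteristic is 7 − 9 = -2, which agrees with 1 − 3 = -2.
(K is a triangulation of a wedge of 3 circles.)

H_0 ≅ Z,  H_1 ≅ Z^3.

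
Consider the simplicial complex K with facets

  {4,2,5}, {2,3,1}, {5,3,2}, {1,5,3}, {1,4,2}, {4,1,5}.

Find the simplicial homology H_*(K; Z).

H_0 ≅ Z,  H_1 = 0,  H_2 ≅ Z.

K has 5 vertices, 9 edges, 6 triangles.
rank ∂_0 = 0, rank ∂_1 = 4 ⇒ b_0 = 5 − 0 − 4 = 1; all invariant factors of ∂_1 are 1 so no torsion. So H_0 = Z.
rank ∂_1 = 4, rank ∂_2 = 5 ⇒ b_1 = 9 − 4 − 5 = 0; all invariant factors of ∂_2 are 1 so no torsion. So H_1 = 0.
rank ∂_2 = 5, rank ∂_3 = 0 ⇒ b_2 = 6 − 5 − 0 = 1. So H_2 = Z.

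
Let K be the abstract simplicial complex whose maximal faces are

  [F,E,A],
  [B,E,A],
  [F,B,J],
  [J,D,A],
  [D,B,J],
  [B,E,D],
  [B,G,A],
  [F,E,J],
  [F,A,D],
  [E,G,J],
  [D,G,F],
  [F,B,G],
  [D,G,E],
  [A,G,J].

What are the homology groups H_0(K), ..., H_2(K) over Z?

H_0 = Z,  H_1 = Z^2,  H_2 = Z.

K has 7 vertices, 21 edges, 14 triangles.
rank ∂_0 = 0, rank ∂_1 = 6 ⇒ b_0 = 7 − 0 − 6 = 1; all invariant factors of ∂_1 are 1 so no torsion. So H_0 = Z.
rank ∂_1 = 6, rank ∂_2 = 13 ⇒ b_1 = 21 − 6 − 13 = 2; all invariant factors of ∂_2 are 1 so no torsion. So H_1 = Z^2.
rank ∂_2 = 13, rank ∂_3 = 0 ⇒ b_2 = 14 − 13 − 0 = 1. So H_2 = Z.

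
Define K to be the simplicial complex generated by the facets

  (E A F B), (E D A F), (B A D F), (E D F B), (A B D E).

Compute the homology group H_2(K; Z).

H_2 = 0.

We work with the vertex ordering A < B < D < E < F. The simplices of K, each written with vertices in increasing order, are:

  0-simplices (5): A, B, D, E, F
  1-simplices (10): AB, AD, AE, AF, BD, BE, BF, DE, DF, EF
  2-simplices (10): ABD, ABE, ABF, ADE, ADF, AEF, BDE, BDF, BEF, DEF
  3-simplices (5): ABDE, ABDF, ABEF, ADEF, BDEF

Hence C_0 ≅ Z^5, C_1 ≅ Z^10, C_2 ≅ Z^10, C_3 ≅ Z^5.

Boundary ∂_1: C_1 → C_0 is given by ∂[p,q] = [q] − [p].
The resulting 5×10 matrix has rank 4, and its Smith normal form has invariant factors (1,1,1,1).

The boundary map ∂_2: C_2 → C_1 acts by ∂[p,q,r] = [q,r] − [p,r] + [p,q]. For instance
  ∂AEF = EF − AF + AE,
  ∂BDF = DF − BF + BD.
The 10×10 boundary matrix has rank 6 and Smith normal form diag(1,1,1,1,1,1).

The boundary map ∂_3: C_3 → C_2 sends each 3-simplex σ to the alternating sum Σ_i (−1)^i (σ with its i-th vertex removed). For instance
  ∂ABEF = BEF − AEF + ABF − ABE,
  ∂BDEF = DEF − BEF + BDF − BDE.
The 10×5 boundary matrix has rank 4 and Smith normal form diag(1,1,1,1).

Reading off H_k = ker ∂_k / im ∂_{k+1}:

  H_2: rank ker ∂_2 − rank ∂_3 = (10 − 6) − 4 = 0, and the invariant factors of ∂_3 are all 1, so H_2 ≅ 0.

(K is a triangulation of the 3-sphere S^3.)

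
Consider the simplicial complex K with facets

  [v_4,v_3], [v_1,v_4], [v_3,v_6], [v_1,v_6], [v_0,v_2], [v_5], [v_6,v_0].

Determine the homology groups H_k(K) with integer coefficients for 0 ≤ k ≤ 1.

Fix the vertex order v_0 < v_1 < v_2 < v_3 < v_4 < v_5 < v_6 and write every simplex with vertices in increasing order. Then dim K = 1 and the simplices of K are:

  0-simplices (7): [v_0], [v_1], [v_2], [v_3], [v_4], [v_5], [v_6]
  1-simplices (6): [v_0,v_2], [v_0,v_6], [v_1,v_4], [v_1,v_6], [v_3,v_4], [v_3,v_6]

so the chain groups are C_0 ≅ Z^7, C_1 ≅ Z^6.

Boundary ∂_1: C_1 → C_0 sends each edge [p,q] (with p < q) to q − p.
The 7×6 boundary matrix has rank 5 and Smith normal form diag(1,1,1,1,1).

Now H_k = ker ∂_k / im ∂_{k+1}, so:

  H_0: rank C_0 − rank ∂_1 = 7 − 5 = 2, and the invariant factors of ∂_1 are all 1, so H_0 ≅ Z^2.
  H_1: rank ker ∂_1 − rank ∂_2 = (6 − 5) − 0 = 1, and there is no ∂_2, so H_1 ≅ Z.

As a check, the Euler characteristic is 7 − 6 = 1, which agrees with 2 − 1 = 1.

H_0 = Z^2,  H_1 = Z.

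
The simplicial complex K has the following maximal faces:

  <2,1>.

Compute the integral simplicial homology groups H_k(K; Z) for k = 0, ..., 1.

Fix the vertex order 1 < 2 and write every simplex with vertices in increasing order. Then dim K = 1 and the simplices of K are:

  0-simplices (2): [1], [2]
  1-simplices (1): [1,2]

giving chain groups C_0 ≅ Z^2, C_1 ≅ Z^1.

The boundary map ∂_1: C_1 → C_0 maps an edge to its endpoints' difference, ∂[p,q] = q − p. For instance
  ∂[1,2] = [2] − [1].
The 2×1 boundary matrix has rank 1 and Smith normal form diag(1).

Now H_k = ker ∂_k / im ∂_{k+1}, so:

  H_0: rank C_0 − rank ∂_1 = 2 − 1 = 1, and the invariant factors of ∂_1 are all 1, so H_0 = Z.
  H_1: rank ker ∂_1 − rank ∂_2 = (1 − 1) − 0 = 0, and there is no ∂_2, so H_1 = 0.

H_0 = Z,  H_1 = 0.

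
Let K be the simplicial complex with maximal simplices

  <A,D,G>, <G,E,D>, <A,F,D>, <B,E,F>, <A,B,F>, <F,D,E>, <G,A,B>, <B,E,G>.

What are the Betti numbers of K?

We work with the vertex ordering A < B < D < E < F < G. The simplices of K, each written with vertices in increasing order, are:

  0-simplices (6): A, B, D, E, F, G
  1-simplices (12): AB, AD, AF, AG, BE, BF, BG, DE, DF, DG, EF, EG
  2-simplices (8): ABF, ABG, ADF, ADG, BEF, BEG, DEF, DEG

Hence C_0 ≅ Z^6, C_1 ≅ Z^12, C_2 ≅ Z^8.

∂_1: C_1 → C_0 maps an edge to its endpoints' difference, ∂[p,q] = q − p. For instance
  ∂DG = G − D.
The 6×12 boundary matrix has rank 5 and Smith normal form diag(1,1,1,1,1).

The boundary map ∂_2: C_2 → C_1 sends each 2-simplex [p,q,r] to [q,r] − [p,r] + [p,q]. For instance
  ∂DEF = EF − DF + DE,
  ∂ADG = DG − AG + AD.
As a 12×8 matrix over Z this has rank 7, with invariant factors (1,1,1,1,1,1,1).

Now H_k = ker ∂_k / im ∂_{k+1}, so:

  H_0: rank C_0 − rank ∂_1 = 6 − 5 = 1, and the invariant factors of ∂_1 are all 1, so H_0 = Z.
  H_1: rank ker ∂_1 − rank ∂_2 = (12 − 5) − 7 = 0, and the invariant factors of ∂_2 are all 1, so H_1 = 0.
  H_2: rank ker ∂_2 − rank ∂_3 = (8 − 7) − 0 = 1, and there is no ∂_3, so H_2 = Z.

(K is a triangulation of the 2-sphere S^2.)

Hence the Betti numbers are b_0 = 1, b_1 = 0, b_2 = 1.

b_0 = 1, b_1 = 0, b_2 = 1.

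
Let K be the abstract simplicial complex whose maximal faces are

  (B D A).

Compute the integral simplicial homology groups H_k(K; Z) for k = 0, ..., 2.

H_0 ≅ Z,  H_1 = 0,  H_2 = 0.

Order the vertices as A < B < D. Listing each simplex with vertices in this order, K has dimension 2 with simplices:

  0-simplices (3): A, B, D
  1-simplices (3): AB, AD, BD
  2-simplices (1): ABD

so the chain groups are C_0 ≅ Z^3, C_1 ≅ Z^3, C_2 ≅ Z^1.

Boundary ∂_1: C_1 → C_0 sends each edge [p,q] (with p < q) to q − p. For instance
  ∂AD = D − A.
The resulting 3×3 matrix has rank 2, and its Smith normal form has invariant factors (1,1).

The boundary map ∂_2: C_2 → C_1 acts by ∂[p,q,r] = [q,r] − [p,r] + [p,q]. For instance
  ∂ABD = BD − AD + AB.
The resulting 3×1 matrix has rank 1, and its Smith normal form has invariant factors (1).

Computing H_k = (kernel of ∂_k) / (image of ∂_{k+1}):

  H_0: rank C_0 − rank ∂_1 = 3 − 2 = 1, and the invariant factors of ∂_1 are all 1, so H_0 = Z.
  H_1: rank ker ∂_1 − rank ∂_2 = (3 − 2) − 1 = 0, and the invariant factors of ∂_2 are all 1, so H_1 = 0.
  H_2: rank ker ∂_2 − rank ∂_3 = (1 − 1) − 0 = 0, and there is no ∂_3, so H_2 = 0.

As a check, the Euler characteristic is 3 − 3 + 1 = 1, which agrees with 1 − 0 + 0 = 1.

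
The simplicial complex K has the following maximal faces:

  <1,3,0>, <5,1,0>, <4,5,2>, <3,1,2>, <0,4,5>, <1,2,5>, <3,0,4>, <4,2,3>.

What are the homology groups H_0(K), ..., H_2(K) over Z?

Order the vertices as 0 < 1 < 2 < 3 < 4 < 5. Listing each simplex with vertices in this order, K has dimension 2 with simplices:

  0-simplices (6): [0], [1], [2], [3], [4], [5]
  1-simplices (12): [0,1], [0,3], [0,4], [0,5], [1,2], [1,3], [1,5], [2,3], [2,4], [2,5], [3,4], [4,5]
  2-simplices (8): [0,1,3], [0,1,5], [0,3,4], [0,4,5], [1,2,3], [1,2,5], [2,3,4], [2,4,5]

Hence C_0 ≅ Z^6, C_1 ≅ Z^12, C_2 ≅ Z^8.

Boundary ∂_1: C_1 → C_0 is given by ∂[p,q] = [q] − [p].
The 6×12 boundary matrix has rank 5 and Smith normal form diag(1,1,1,1,1).

Boundary ∂_2: C_2 → C_1 sends each 2-simplex [p,q,r] to [q,r] − [p,r] + [p,q]. For instance
  ∂[0,1,3] = [1,3] − [0,3] + [0,1],
  ∂[0,3,4] = [3,4] − [0,4] + [0,3].
The resulting 12×8 matrix has rank 7, and its Smith normal form has invariant factors (1,1,1,1,1,1,1).

Now H_k = ker ∂_k / im ∂_{k+1}, so:

  H_0: rank C_0 − rank ∂_1 = 6 − 5 = 1, and the invariant factors of ∂_1 are all 1, so H_0 = Z.
  H_1: rank ker ∂_1 − rank ∂_2 = (12 − 5) − 7 = 0, and the invariant factors of ∂_2 are all 1, so H_1 = 0.
  H_2: rank ker ∂_2 − rank ∂_3 = (8 − 7) − 0 = 1, and there is no ∂_3, so H_2 = Z.

(K is a triangulation of the 2-sphere S^2.)

H_0 ≅ Z,  H_1 = 0,  H_2 ≅ Z.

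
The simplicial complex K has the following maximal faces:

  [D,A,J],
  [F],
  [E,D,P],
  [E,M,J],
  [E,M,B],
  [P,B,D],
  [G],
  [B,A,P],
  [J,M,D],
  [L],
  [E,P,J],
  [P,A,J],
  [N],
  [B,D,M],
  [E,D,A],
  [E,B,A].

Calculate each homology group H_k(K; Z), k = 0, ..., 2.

Order the vertices as A < B < D < E < F < G < J < L < M < N < P. Listing each simplex with vertices in this order, K has dimension 2 with simplices:

  0-simplices (11): A, B, D, E, F, G, J, L, M, N, P
  1-simplices (18): AB, AD, AE, AJ, AP, BD, BE, BM, BP, DE, DJ, DM, DP, EJ, EM, EP, JM, JP
  2-simplices (12): ABE, ABP, ADE, ADJ, AJP, BDM, BDP, BEM, DEP, DJM, EJM, EJP

so the chain groups are C_0 ≅ Z^11, C_1 ≅ Z^18, C_2 ≅ Z^12.

Boundary ∂_1: C_1 → C_0 maps an edge to its endpoints' difference, ∂[p,q] = q − p. For instance
  ∂EJ = J − E.
The 11×18 boundary matrix has rank 6 and Smith normal form diag(1,1,1,1,1,1).

∂_2: C_2 → C_1 acts by ∂[p,q,r] = [q,r] − [p,r] + [p,q]. For instance
  ∂DJM = JM − DM + DJ,
  ∂BDP = DP − BP + BD.
The 18×12 boundary matrix has rank 12 and Smith normal form diag(1,1,1,1,1,1,1,1,1,1,1,2).

Computing H_k = (kernel of ∂_k) / (image of ∂_{k+1}):

  H_0: rank C_0 − rank ∂_1 = 11 − 6 = 5, and the invariant factors of ∂_1 are all 1, so H_0 = Z^5.
  H_1: rank ker ∂_1 − rank ∂_2 = (18 − 6) − 12 = 0, and ∂_2 has invariant factor 2 > 1, so H_1 = Z/2.
  H_2: rank ker ∂_2 − rank ∂_3 = (12 − 12) − 0 = 0, and there is no ∂_3, so H_2 = 0.

H_0 ≅ Z^5,  H_1 ≅ Z/2,  H_2 = 0.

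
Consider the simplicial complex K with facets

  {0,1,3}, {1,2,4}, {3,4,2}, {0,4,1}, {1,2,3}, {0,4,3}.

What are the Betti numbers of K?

b_0 = 1, b_1 = 0, b_2 = 1.

We work with the vertex ordering 0 < 1 < 2 < 3 < 4. The simplices of K, each written with vertices in increasing order, are:

  0-simplices (5): [0], [1], [2], [3], [4]
  1-simplices (9): [0,1], [0,3], [0,4], [1,2], [1,3], [1,4], [2,3], [2,4], [3,4]
  2-simplices (6): [0,1,3], [0,1,4], [0,3,4], [1,2,3], [1,2,4], [2,3,4]

so the chain groups are C_0 ≅ Z^5, C_1 ≅ Z^9, C_2 ≅ Z^6.

The boundary map ∂_1: C_1 → C_0 maps an edge to its endpoints' difference, ∂[p,q] = q − p. For instance
  ∂[0,3] = [3] − [0].
As a 5×9 matrix over Z this has rank 4, with invariant factors (1,1,1,1).

∂_2: C_2 → C_1 sends each 2-simplex [p,q,r] to [q,r] − [p,r] + [p,q]. For instance
  ∂[0,1,4] = [1,4] − [0,4] + [0,1],
  ∂[0,3,4] = [3,4] − [0,4] + [0,3].
As a 9×6 matrix over Z this has rank 5, with invariant factors (1,1,1,1,1).

Now H_k = ker ∂_k / im ∂_{k+1}, so:

  H_0: rank C_0 − rank ∂_1 = 5 − 4 = 1, and the invariant factors of ∂_1 are all 1, so H_0 ≅ Z.
  H_1: rank ker ∂_1 − rank ∂_2 = (9 − 4) − 5 = 0, and the invariant factors of ∂_2 are all 1, so H_1 ≅ 0.
  H_2: rank ker ∂_2 − rank ∂_3 = (6 − 5) − 0 = 1, and there is no ∂_3, so H_2 ≅ Z.

(K is a triangulation of the 2-sphere S^2.)

Hence the Betti numbers are b_0 = 1, b_1 = 0, b_2 = 1.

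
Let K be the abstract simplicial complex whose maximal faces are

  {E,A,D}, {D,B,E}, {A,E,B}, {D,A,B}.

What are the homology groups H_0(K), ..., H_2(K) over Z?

K has 4 vertices, 6 edges, 4 triangles.
rank ∂_0 = 0, rank ∂_1 = 3 ⇒ b_0 = 4 − 0 − 3 = 1; all invariant factors of ∂_1 are 1 so no torsion. So H_0 = Z.
rank ∂_1 = 3, rank ∂_2 = 3 ⇒ b_1 = 6 − 3 − 3 = 0; all invariant factors of ∂_2 are 1 so no torsion. So H_1 = 0.
rank ∂_2 = 3, rank ∂_3 = 0 ⇒ b_2 = 4 − 3 − 0 = 1. So H_2 = Z.

H_0 = Z,  H_1 = 0,  H_2 = Z.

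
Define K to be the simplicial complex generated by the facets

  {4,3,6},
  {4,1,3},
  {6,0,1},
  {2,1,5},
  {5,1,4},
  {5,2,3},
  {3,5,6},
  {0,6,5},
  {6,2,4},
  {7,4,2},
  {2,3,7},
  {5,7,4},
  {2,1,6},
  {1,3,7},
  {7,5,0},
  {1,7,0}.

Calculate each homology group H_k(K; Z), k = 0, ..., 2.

Take the total order 0 < 1 < 2 < 3 < 4 < 5 < 6 < 7 on the vertex set. Then K (dimension 2) consists of the simplices:

  0-simplices (8): [0], [1], [2], [3], [4], [5], [6], [7]
  1-simplices (24): (24 of them)
  2-simplices (16): [0,1,6], [0,1,7], [0,5,6], [0,5,7], [1,2,5], [1,2,6], [1,3,4], [1,3,7], [1,4,5], [2,3,5], [2,3,7], [2,4,6], [2,4,7], [3,4,6], [3,5,6], [4,5,7]

giving chain groups C_0 ≅ Z^8, C_1 ≅ Z^24, C_2 ≅ Z^16.

∂_1: C_1 → C_0 sends each edge [p,q] (with p < q) to q − p. For instance
  ∂[1,5] = [5] − [1].
As a 8×24 matrix over Z this has rank 7, with invariant factors (1,1,1,1,1,1,1).

The boundary map ∂_2: C_2 → C_1 sends each 2-simplex [p,q,r] to [q,r] − [p,r] + [p,q]. For instance
  ∂[2,3,7] = [3,7] − [2,7] + [2,3],
  ∂[1,2,6] = [2,6] − [1,6] + [1,2].
The resulting 24×16 matrix has rank 15, and its Smith normal form has invariant factors (1,1,1,1,1,1,1,1,1,1,1,1,1,1,1).

Now H_k = ker ∂_k / im ∂_{k+1}, so:

  H_0: rank C_0 − rank ∂_1 = 8 − 7 = 1, and the invariant factors of ∂_1 are all 1, so H_0 ≅ Z.
  H_1: rank ker ∂_1 − rank ∂_2 = (24 − 7) − 15 = 2, and the invariant factors of ∂_2 are all 1, so H_1 ≅ Z^2.
  H_2: rank ker ∂_2 − rank ∂_3 = (16 − 15) − 0 = 1, and there is no ∂_3, so H_2 ≅ Z.

H_0 = Z,  H_1 = Z^2,  H_2 = Z.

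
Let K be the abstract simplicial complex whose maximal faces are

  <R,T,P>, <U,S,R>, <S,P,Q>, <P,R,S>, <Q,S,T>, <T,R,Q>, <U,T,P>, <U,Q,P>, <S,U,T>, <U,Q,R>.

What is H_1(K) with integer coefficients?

Order the vertices as P < Q < R < S < T < U. Listing each simplex with vertices in this order, K has dimension 2 with simplices:

  0-simplices (6): P, Q, R, S, T, U
  1-simplices (15): PQ, PR, PS, PT, PU, QR, QS, QT, QU, RS, RT, RU, ST, SU, TU
  2-simplices (10): PQS, PQU, PRS, PRT, PTU, QRT, QRU, QST, RSU, STU

giving chain groups C_0 ≅ Z^6, C_1 ≅ Z^15, C_2 ≅ Z^10.

The boundary map ∂_1: C_1 → C_0 maps an edge to its endpoints' difference, ∂[p,q] = q − p.
This gives a 6×15 integer matrix of rank 5; reducing to Smith normal form yields diagonal entries (1,1,1,1,1).

The boundary map ∂_2: C_2 → C_1 maps a triangle to the signed sum of its edges. For instance
  ∂PRT = RT − PT + PR,
  ∂QRU = RU − QU + QR.
This gives a 15×10 integer matrix of rank 10; reducing to Smith normal form yields diagonal entries (1,1,1,1,1,1,1,1,1,2).

Now H_k = ker ∂_k / im ∂_{k+1}, so:

  H_1: rank ker ∂_1 − rank ∂_2 = (15 − 5) − 10 = 0, and ∂_2 has invariant factor 2 > 1, so H_1 ≅ Z/2.

H_1 = Z/2.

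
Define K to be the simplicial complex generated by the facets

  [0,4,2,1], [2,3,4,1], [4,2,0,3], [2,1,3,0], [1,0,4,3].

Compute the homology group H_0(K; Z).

Order the vertices as 0 < 1 < 2 < 3 < 4. Listing each simplex with vertices in this order, K has dimension 3 with simplices:

  0-simplices (5): [0], [1], [2], [3], [4]
  1-simplices (10): [0,1], [0,2], [0,3], [0,4], [1,2], [1,3], [1,4], [2,3], [2,4], [3,4]
  2-simplices (10): [0,1,2], [0,1,3], [0,1,4], [0,2,3], [0,2,4], [0,3,4], [1,2,3], [1,2,4], [1,3,4], [2,3,4]
  3-simplices (5): [0,1,2,3], [0,1,2,4], [0,1,3,4], [0,2,3,4], [1,2,3,4]

giving chain groups C_0 ≅ Z^5, C_1 ≅ Z^10, C_2 ≅ Z^10, C_3 ≅ Z^5.

∂_1: C_1 → C_0 is given by ∂[p,q] = [q] − [p]. For instance
  ∂[1,4] = [4] − [1].
As a 5×10 matrix over Z this has rank 4, with invariant factors (1,1,1,1).

Boundary ∂_2: C_2 → C_1 maps a triangle to the signed sum of its edges. For instance
  ∂[0,2,3] = [2,3] − [0,3] + [0,2],
  ∂[0,1,3] = [1,3] − [0,3] + [0,1].
The resulting 10×10 matrix has rank 6, and its Smith normal form has invariant factors (1,1,1,1,1,1).

The boundary map ∂_3: C_3 → C_2 sends each 3-simplex σ to the alternating sum Σ_i (−1)^i (σ with its i-th vertex removed). For instance
  ∂[1,2,3,4] = [2,3,4] − [1,3,4] + [1,2,4] − [1,2,3],
  ∂[0,1,3,4] = [1,3,4] − [0,3,4] + [0,1,4] − [0,1,3].
This gives a 10×5 integer matrix of rank 4; reducing to Smith normal form yields diagonal entries (1,1,1,1).

Now H_k = ker ∂_k / im ∂_{k+1}, so:

  H_0: rank C_0 − rank ∂_1 = 5 − 4 = 1, and the invariant factors of ∂_1 are all 1, so H_0 = Z.

(K is a triangulation of the 3-sphere S^3.)

H_0 ≅ Z.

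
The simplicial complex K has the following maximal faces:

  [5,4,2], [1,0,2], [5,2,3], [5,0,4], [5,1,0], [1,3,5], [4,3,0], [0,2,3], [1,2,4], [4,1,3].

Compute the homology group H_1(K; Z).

Fix the vertex order 0 < 1 < 2 < 3 < 4 < 5 and write every simplex with vertices in increasing order. Then dim K = 2 and the simplices of K are:

  0-simplices (6): [0], [1], [2], [3], [4], [5]
  1-simplices (15): [0,1], [0,2], [0,3], [0,4], [0,5], [1,2], [1,3], [1,4], [1,5], [2,3], [2,4], [2,5], [3,4], [3,5], [4,5]
  2-simplices (10): [0,1,2], [0,1,5], [0,2,3], [0,3,4], [0,4,5], [1,2,4], [1,3,4], [1,3,5], [2,3,5], [2,4,5]

Hence C_0 ≅ Z^6, C_1 ≅ Z^15, C_2 ≅ Z^10.

Boundary ∂_1: C_1 → C_0 maps an edge to its endpoints' difference, ∂[p,q] = q − p. For instance
  ∂[1,4] = [4] − [1].
As a 6×15 matrix over Z this has rank 5, with invariant factors (1,1,1,1,1).

The boundary map ∂_2: C_2 → C_1 acts by ∂[p,q,r] = [q,r] − [p,r] + [p,q]. For instance
  ∂[0,2,3] = [2,3] − [0,3] + [0,2],
  ∂[0,4,5] = [4,5] − [0,5] + [0,4].
As a 15×10 matrix over Z this has rank 10, with invariant factors (1,1,1,1,1,1,1,1,1,2).

Reading off H_k = ker ∂_k / im ∂_{k+1}:

  H_1: rank ker ∂_1 − rank ∂_2 = (15 − 5) − 10 = 0, and ∂_2 has invariant factor 2 > 1, so H_1 ≅ Z_2.

H_1 ≅ Z_2.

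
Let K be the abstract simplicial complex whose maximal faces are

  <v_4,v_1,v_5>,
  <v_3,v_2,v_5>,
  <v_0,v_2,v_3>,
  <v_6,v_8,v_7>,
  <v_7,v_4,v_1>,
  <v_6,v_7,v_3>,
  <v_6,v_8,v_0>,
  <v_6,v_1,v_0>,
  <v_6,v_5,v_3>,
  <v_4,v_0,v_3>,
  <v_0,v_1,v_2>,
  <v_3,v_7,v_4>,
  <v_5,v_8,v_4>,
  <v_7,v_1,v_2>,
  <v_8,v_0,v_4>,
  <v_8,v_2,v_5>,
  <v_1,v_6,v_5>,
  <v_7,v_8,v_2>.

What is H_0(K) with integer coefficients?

H_0 ≅ Z.

We work with the vertex ordering v_0 < v_1 < v_2 < v_3 < v_4 < v_5 < v_6 < v_7 < v_8. The simplices of K, each written with vertices in increasing order, are:

  0-simplices (9): [v_0], [v_1], [v_2], [v_3], [v_4], [v_5], [v_6], [v_7], [v_8]
  1-simplices (27): (27 of them)
  2-simplices (18): (18 of them)

Hence C_0 ≅ Z^9, C_1 ≅ Z^27, C_2 ≅ Z^18.

∂_1: C_1 → C_0 sends each edge [p,q] (with p < q) to q − p. For instance
  ∂[v_3,v_7] = [v_7] − [v_3].
The 9×27 boundary matrix has rank 8 and Smith normal form diag(1,1,1,1,1,1,1,1).

The boundary map ∂_2: C_2 → C_1 acts by ∂[p,q,r] = [q,r] − [p,r] + [p,q]. For instance
  ∂[v_0,v_1,v_2] = [v_1,v_2] − [v_0,v_2] + [v_0,v_1],
  ∂[v_1,v_5,v_6] = [v_5,v_6] − [v_1,v_6] + [v_1,v_5].
As a 27×18 matrix over Z this has rank 17, with invariant factors (1,1,1,1,1,1,1,1,1,1,1,1,1,1,1,1,1).

From H_k ≅ ker(∂_k) / im(∂_{k+1}) we obtain:

  H_0: rank C_0 − rank ∂_1 = 9 − 8 = 1, and the invariant factors of ∂_1 are all 1, so H_0 = Z.

(K is a triangulation of the torus T^2.)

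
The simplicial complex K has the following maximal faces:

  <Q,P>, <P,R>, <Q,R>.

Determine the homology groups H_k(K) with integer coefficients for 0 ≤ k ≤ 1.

Order the vertices as P < Q < R. Listing each simplex with vertices in this order, K has dimension 1 with simplices:

  0-simplices (3): P, Q, R
  1-simplices (3): PQ, PR, QR

so the chain groups are C_0 ≅ Z^3, C_1 ≅ Z^3.

∂_1: C_1 → C_0 sends each edge [p,q] (with p < q) to q − p. For instance
  ∂PQ = Q − P.
As a 3×3 matrix over Z this has rank 2, with invariant factors (1,1).

Computing H_k = (kernel of ∂_k) / (image of ∂_{k+1}):

  H_0: rank C_0 − rank ∂_1 = 3 − 2 = 1, and the invariant factors of ∂_1 are all 1, so H_0 = Z.
  H_1: rank ker ∂_1 − rank ∂_2 = (3 − 2) − 0 = 1, and there is no ∂_2, so H_1 = Z.

(K is a triangulation of the circle S^1.)

H_0 = Z,  H_1 = Z.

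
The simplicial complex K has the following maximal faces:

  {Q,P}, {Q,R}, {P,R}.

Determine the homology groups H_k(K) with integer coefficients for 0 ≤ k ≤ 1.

Take the total order P < Q < R on the vertex set. Then K (dimension 1) consists of the simplices:

  0-simplices (3): P, Q, R
  1-simplices (3): PQ, PR, QR

giving chain groups C_0 ≅ Z^3, C_1 ≅ Z^3.

The boundary map ∂_1: C_1 → C_0 is given by ∂[p,q] = [q] − [p]. For instance
  ∂QR = R − Q.
The resulting 3×3 matrix has rank 2, and its Smith normal form has invariant factors (1,1).

From H_k ≅ ker(∂_k) / im(∂_{k+1}) we obtain:

  H_0: rank C_0 − rank ∂_1 = 3 − 2 = 1, and the invariant factors of ∂_1 are all 1, so H_0 ≅ Z.
  H_1: rank ker ∂_1 − rank ∂_2 = (3 − 2) − 0 = 1, and there is no ∂_2, so H_1 ≅ Z.

As a check, the Euler characteristic is 3 − 3 = 0, which agrees with 1 − 1 = 0.

H_0 = Z,  H_1 = Z.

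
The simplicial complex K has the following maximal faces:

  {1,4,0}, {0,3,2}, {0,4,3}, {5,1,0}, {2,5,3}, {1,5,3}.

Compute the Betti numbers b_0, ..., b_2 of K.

b_0 = 1, b_1 = 1, b_2 = 0.

Fix the vertex order 0 < 1 < 2 < 3 < 4 < 5 and write every simplex with vertices in increasing order. Then dim K = 2 and the simplices of K are:

  0-simplices (6): [0], [1], [2], [3], [4], [5]
  1-simplices (12): [0,1], [0,2], [0,3], [0,4], [0,5], [1,3], [1,4], [1,5], [2,3], [2,5], [3,4], [3,5]
  2-simplices (6): [0,1,4], [0,1,5], [0,2,3], [0,3,4], [1,3,5], [2,3,5]

giving chain groups C_0 ≅ Z^6, C_1 ≅ Z^12, C_2 ≅ Z^6.

The boundary map ∂_1: C_1 → C_0 maps an edge to its endpoints' difference, ∂[p,q] = q − p.
The resulting 6×12 matrix has rank 5, and its Smith normal form has invariant factors (1,1,1,1,1).

Boundary ∂_2: C_2 → C_1 sends each 2-simplex [p,q,r] to [q,r] − [p,r] + [p,q]. For instance
  ∂[0,1,4] = [1,4] − [0,4] + [0,1],
  ∂[2,3,5] = [3,5] − [2,5] + [2,3].
The 12×6 boundary matrix has rank 6 and Smith normal form diag(1,1,1,1,1,1).

Computing H_k = (kernel of ∂_k) / (image of ∂_{k+1}):

  H_0: rank C_0 − rank ∂_1 = 6 − 5 = 1, and the invariant factors of ∂_1 are all 1, so H_0 ≅ Z.
  H_1: rank ker ∂_1 − rank ∂_2 = (12 − 5) − 6 = 1, and the invariant factors of ∂_2 are all 1, so H_1 ≅ Z.
  H_2: rank ker ∂_2 − rank ∂_3 = (6 − 6) − 0 = 0, and there is no ∂_3, so H_2 ≅ 0.

Hence the Betti numbers are b_0 = 1, b_1 = 1, b_2 = 0.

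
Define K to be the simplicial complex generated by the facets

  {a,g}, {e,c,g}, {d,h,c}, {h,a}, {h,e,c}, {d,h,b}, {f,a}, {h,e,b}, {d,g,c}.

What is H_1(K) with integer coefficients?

Fix the vertex order a < b < c < d < e < f < g < h and write every simplex with vertices in increasing order. Then dim K = 2 and the simplices of K are:

  0-simplices (8): a, b, c, d, e, f, g, h
  1-simplices (14): af, ag, ah, bd, be, bh, cd, ce, cg, ch, dg, dh, eg, eh
  2-simplices (6): bdh, beh, cdg, cdh, ceg, ceh

Hence C_0 ≅ Z^8, C_1 ≅ Z^14, C_2 ≅ Z^6.

Boundary ∂_1: C_1 → C_0 maps an edge to its endpoints' difference, ∂[p,q] = q − p.
The 8×14 boundary matrix has rank 7 and Smith normal form diag(1,1,1,1,1,1,1).

The boundary map ∂_2: C_2 → C_1 acts by ∂[p,q,r] = [q,r] − [p,r] + [p,q]. For instance
  ∂ceg = eg − cg + ce,
  ∂bdh = dh − bh + bd.
The 14×6 boundary matrix has rank 6 and Smith normal form diag(1,1,1,1,1,1).

From H_k ≅ ker(∂_k) / im(∂_{k+1}) we obtain:

  H_1: rank ker ∂_1 − rank ∂_2 = (14 − 7) − 6 = 1, and the invariant factors of ∂_2 are all 1, so H_1 ≅ Z.

H_1 ≅ Z.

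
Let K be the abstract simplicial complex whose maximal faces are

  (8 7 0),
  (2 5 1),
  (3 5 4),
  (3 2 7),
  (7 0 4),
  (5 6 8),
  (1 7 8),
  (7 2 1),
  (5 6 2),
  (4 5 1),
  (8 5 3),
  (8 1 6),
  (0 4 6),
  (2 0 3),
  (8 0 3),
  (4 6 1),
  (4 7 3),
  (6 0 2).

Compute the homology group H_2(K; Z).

Order the vertices as 0 < 1 < 2 < 3 < 4 < 5 < 6 < 7 < 8. Listing each simplex with vertices in this order, K has dimension 2 with simplices:

  0-simplices (9): [0], [1], [2], [3], [4], [5], [6], [7], [8]
  1-simplices (27): (27 of them)
  2-simplices (18): [0,2,3], [0,2,6], [0,3,8], [0,4,6], [0,4,7], [0,7,8], [1,2,5], [1,2,7], [1,4,5], [1,4,6], [1,6,8], [1,7,8], [2,3,7], [2,5,6], [3,4,5], [3,4,7], [3,5,8], [5,6,8]

giving chain groups C_0 ≅ Z^9, C_1 ≅ Z^27, C_2 ≅ Z^18.

The boundary map ∂_1: C_1 → C_0 maps an edge to its endpoints' difference, ∂[p,q] = q − p. For instance
  ∂[4,7] = [7] − [4].
The 9×27 boundary matrix has rank 8 and Smith normal form diag(1,1,1,1,1,1,1,1).

∂_2: C_2 → C_1 maps a triangle to the signed sum of its edges. For instance
  ∂[5,6,8] = [6,8] − [5,8] + [5,6],
  ∂[1,6,8] = [6,8] − [1,8] + [1,6].
The 27×18 boundary matrix has rank 18 and Smith normal form diag(1,1,1,1,1,1,1,1,1,1,1,1,1,1,1,1,1,2).

Reading off H_k = ker ∂_k / im ∂_{k+1}:

  H_2: rank ker ∂_2 − rank ∂_3 = (18 − 18) − 0 = 0, and there is no ∂_3, so H_2 ≅ 0.

(K is a triangulation of the Klein bottle.)

H_2 = 0.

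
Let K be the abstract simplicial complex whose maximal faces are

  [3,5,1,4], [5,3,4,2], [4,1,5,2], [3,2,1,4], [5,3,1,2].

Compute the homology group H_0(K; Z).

Order the vertices as 1 < 2 < 3 < 4 < 5. Listing each simplex with vertices in this order, K has dimension 3 with simplices:

  0-simplices (5): [1], [2], [3], [4], [5]
  1-simplices (10): [1,2], [1,3], [1,4], [1,5], [2,3], [2,4], [2,5], [3,4], [3,5], [4,5]
  2-simplices (10): [1,2,3], [1,2,4], [1,2,5], [1,3,4], [1,3,5], [1,4,5], [2,3,4], [2,3,5], [2,4,5], [3,4,5]
  3-simplices (5): [1,2,3,4], [1,2,3,5], [1,2,4,5], [1,3,4,5], [2,3,4,5]

Hence C_0 ≅ Z^5, C_1 ≅ Z^10, C_2 ≅ Z^10, C_3 ≅ Z^5.

The boundary map ∂_1: C_1 → C_0 is given by ∂[p,q] = [q] − [p]. For instance
  ∂[1,3] = [3] − [1].
This gives a 5×10 integer matrix of rank 4; reducing to Smith normal form yields diagonal entries (1,1,1,1).

Boundary ∂_2: C_2 → C_1 acts by ∂[p,q,r] = [q,r] − [p,r] + [p,q]. For instance
  ∂[1,4,5] = [4,5] − [1,5] + [1,4],
  ∂[2,4,5] = [4,5] − [2,5] + [2,4].
This gives a 10×10 integer matrix of rank 6; reducing to Smith normal form yields diagonal entries (1,1,1,1,1,1).

∂_3: C_3 → C_2 sends each 3-simplex σ to the alternating sum Σ_i (−1)^i (σ with its i-th vertex removed). For instance
  ∂[1,2,4,5] = [2,4,5] − [1,4,5] + [1,2,5] − [1,2,4],
  ∂[1,2,3,4] = [2,3,4] − [1,3,4] + [1,2,4] − [1,2,3].
This gives a 10×5 integer matrix of rank 4; reducing to Smith normal form yields diagonal entries (1,1,1,1).

From H_k ≅ ker(∂_k) / im(∂_{k+1}) we obtain:

  H_0: rank C_0 − rank ∂_1 = 5 − 4 = 1, and the invariant factors of ∂_1 are all 1, so H_0 = Z.

H_0 ≅ Z.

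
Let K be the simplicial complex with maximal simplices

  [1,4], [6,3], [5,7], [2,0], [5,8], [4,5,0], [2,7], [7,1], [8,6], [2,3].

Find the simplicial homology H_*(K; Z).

K has 9 vertices, 12 edges, 1 triangle.
rank ∂_0 = 0, rank ∂_1 = 8 ⇒ b_0 = 9 − 0 − 8 = 1; all invariant factors of ∂_1 are 1 so no torsion. So H_0 ≅ Z.
rank ∂_1 = 8, rank ∂_2 = 1 ⇒ b_1 = 12 − 8 − 1 = 3; all invariant factors of ∂_2 are 1 so no torsion. So H_1 ≅ Z^3.
rank ∂_2 = 1, rank ∂_3 = 0 ⇒ b_2 = 1 − 1 − 0 = 0. So H_2 ≅ 0.

H_0 = Z,  H_1 = Z^3,  H_2 = 0.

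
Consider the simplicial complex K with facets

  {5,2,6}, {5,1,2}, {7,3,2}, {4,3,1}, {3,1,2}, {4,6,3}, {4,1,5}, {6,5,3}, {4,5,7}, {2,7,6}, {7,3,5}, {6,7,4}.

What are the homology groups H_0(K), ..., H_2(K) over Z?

H_0 = Z,  H_1 = Z/2Z,  H_2 = 0.

Fix the vertex order 1 < 2 < 3 < 4 < 5 < 6 < 7 and write every simplex with vertices in increasing order. Then dim K = 2 and the simplices of K are:

  0-simplices (7): [1], [2], [3], [4], [5], [6], [7]
  1-simplices (18): [1,2], [1,3], [1,4], [1,5], [2,3], [2,5], [2,6], [2,7], [3,4], [3,5], [3,6], [3,7], [4,5], [4,6], [4,7], [5,6], [5,7], [6,7]
  2-simplices (12): [1,2,3], [1,2,5], [1,3,4], [1,4,5], [2,3,7], [2,5,6], [2,6,7], [3,4,6], [3,5,6], [3,5,7], [4,5,7], [4,6,7]

Hence C_0 ≅ Z^7, C_1 ≅ Z^18, C_2 ≅ Z^12.

The boundary map ∂_1: C_1 → C_0 maps an edge to its endpoints' difference, ∂[p,q] = q − p.
The resulting 7×18 matrix has rank 6, and its Smith normal form has invariant factors (1,1,1,1,1,1).

The boundary map ∂_2: C_2 → C_1 maps a triangle to the signed sum of its edges. For instance
  ∂[2,6,7] = [6,7] − [2,7] + [2,6],
  ∂[2,3,7] = [3,7] − [2,7] + [2,3].
As a 18×12 matrix over Z this has rank 12, with invariant factors (1,1,1,1,1,1,1,1,1,1,1,2).

Reading off H_k = ker ∂_k / im ∂_{k+1}:

  H_0: rank C_0 − rank ∂_1 = 7 − 6 = 1, and the invariant factors of ∂_1 are all 1, so H_0 ≅ Z.
  H_1: rank ker ∂_1 − rank ∂_2 = (18 − 6) − 12 = 0, and ∂_2 has invariant factor 2 > 1, so H_1 ≅ Z/2Z.
  H_2: rank ker ∂_2 − rank ∂_3 = (12 − 12) − 0 = 0, and there is no ∂_3, so H_2 ≅ 0.

As a check, the Euler characteristic is 7 − 18 + 12 = 1, which agrees with 1 − 0 + 0 = 1.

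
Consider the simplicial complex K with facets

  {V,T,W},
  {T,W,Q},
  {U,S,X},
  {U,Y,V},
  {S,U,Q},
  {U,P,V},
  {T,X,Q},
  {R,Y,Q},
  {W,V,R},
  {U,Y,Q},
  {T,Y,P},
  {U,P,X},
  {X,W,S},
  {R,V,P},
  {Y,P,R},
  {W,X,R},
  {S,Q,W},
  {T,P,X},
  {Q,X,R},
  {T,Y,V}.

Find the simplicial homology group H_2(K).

We work with the vertex ordering P < Q < R < S < T < U < V < W < X < Y. The simplices of K, each written with vertices in increasing order, are:

  0-simplices (10): P, Q, R, S, T, U, V, W, X, Y
  1-simplices (30): PR, PT, PU, PV, PX, PY, QR, QS, QT, QU, QW, QX, QY, RV, RW, RX, RY, SU, SW, SX, TV, TW, TX, TY, UV, UX, UY, VW, VY, WX
  2-simplices (20): PRV, PRY, PTX, PTY, PUV, PUX, QRX, QRY, QSU, QSW, QTW, QTX, QUY, RVW, RWX, SUX, SWX, TVW, TVY, UVY

Hence C_0 ≅ Z^10, C_1 ≅ Z^30, C_2 ≅ Z^20.

Boundary ∂_1: C_1 → C_0 is given by ∂[p,q] = [q] − [p].
This gives a 10×30 integer matrix of rank 9; reducing to Smith normal form yields diagonal entries (1,1,1,1,1,1,1,1,1).

The boundary map ∂_2: C_2 → C_1 maps a triangle to the signed sum of its edges. For instance
  ∂RWX = WX − RX + RW,
  ∂PTY = TY − PY + PT.
This gives a 30×20 integer matrix of rank 20; reducing to Smith normal form yields diagonal entries (1,1,1,1,1,1,1,1,1,1,1,1,1,1,1,1,1,1,1,2).

Computing H_k = (kernel of ∂_k) / (image of ∂_{k+1}):

  H_2: rank ker ∂_2 − rank ∂_3 = (20 − 20) − 0 = 0, and there is no ∂_3, so H_2 ≅ 0.

(K is a triangulation of the Klein bottle.)

H_2 = 0.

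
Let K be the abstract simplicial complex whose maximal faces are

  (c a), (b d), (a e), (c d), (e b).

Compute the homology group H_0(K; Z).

H_0 = Z.

Fix the vertex order a < b < c < d < e and write every simplex with vertices in increasing order. Then dim K = 1 and the simplices of K are:

  0-simplices (5): a, b, c, d, e
  1-simplices (5): ac, ae, bd, be, cd

giving chain groups C_0 ≅ Z^5, C_1 ≅ Z^5.

∂_1: C_1 → C_0 maps an edge to its endpoints' difference, ∂[p,q] = q − p. For instance
  ∂be = e − b.
This gives a 5×5 integer matrix of rank 4; reducing to Smith normal form yields diagonal entries (1,1,1,1).

Computing H_k = (kernel of ∂_k) / (image of ∂_{k+1}):

  H_0: rank C_0 − rank ∂_1 = 5 − 4 = 1, and the invariant factors of ∂_1 are all 1, so H_0 ≅ Z.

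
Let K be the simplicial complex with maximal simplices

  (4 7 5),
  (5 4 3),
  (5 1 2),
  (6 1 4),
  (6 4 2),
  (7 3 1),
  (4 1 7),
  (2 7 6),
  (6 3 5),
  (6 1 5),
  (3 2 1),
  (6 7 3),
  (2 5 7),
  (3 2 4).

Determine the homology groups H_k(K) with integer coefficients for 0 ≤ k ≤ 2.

H_0 = Z,  H_1 = Z^2,  H_2 = Z.

K has 7 vertices, 21 edges, 14 triangles.
rank ∂_0 = 0, rank ∂_1 = 6 ⇒ b_0 = 7 − 0 − 6 = 1; all invariant factors of ∂_1 are 1 so no torsion. So H_0 = Z.
rank ∂_1 = 6, rank ∂_2 = 13 ⇒ b_1 = 21 − 6 − 13 = 2; all invariant factors of ∂_2 are 1 so no torsion. So H_1 = Z^2.
rank ∂_2 = 13, rank ∂_3 = 0 ⇒ b_2 = 14 − 13 − 0 = 1. So H_2 = Z.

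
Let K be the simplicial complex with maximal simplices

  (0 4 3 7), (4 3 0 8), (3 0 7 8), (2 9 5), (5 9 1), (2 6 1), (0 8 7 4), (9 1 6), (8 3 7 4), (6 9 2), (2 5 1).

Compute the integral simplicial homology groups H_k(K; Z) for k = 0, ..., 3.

H_0 = Z^2,  H_1 = 0,  H_2 = Z,  H_3 = Z.

Order the vertices as 0 < 1 < 2 < 3 < 4 < 5 < 6 < 7 < 8 < 9. Listing each simplex with vertices in this order, K has dimension 3 with simplices:

  0-simplices (10): [0], [1], [2], [3], [4], [5], [6], [7], [8], [9]
  1-simplices (19): [0,3], [0,4], [0,7], [0,8], [1,2], [1,5], [1,6], [1,9], [2,5], [2,6], [2,9], [3,4], [3,7], [3,8], [4,7], [4,8], [5,9], [6,9], [7,8]
  2-simplices (16): [0,3,4], [0,3,7], [0,3,8], [0,4,7], [0,4,8], [0,7,8], [1,2,5], [1,2,6], [1,5,9], [1,6,9], [2,5,9], [2,6,9], [3,4,7], [3,4,8], [3,7,8], [4,7,8]
  3-simplices (5): [0,3,4,7], [0,3,4,8], [0,3,7,8], [0,4,7,8], [3,4,7,8]

Hence C_0 ≅ Z^10, C_1 ≅ Z^19, C_2 ≅ Z^16, C_3 ≅ Z^5.

∂_1: C_1 → C_0 maps an edge to its endpoints' difference, ∂[p,q] = q − p. For instance
  ∂[2,9] = [9] − [2].
This gives a 10×19 integer matrix of rank 8; reducing to Smith normal form yields diagonal entries (1,1,1,1,1,1,1,1).

Boundary ∂_2: C_2 → C_1 acts by ∂[p,q,r] = [q,r] − [p,r] + [p,q]. For instance
  ∂[1,6,9] = [6,9] − [1,9] + [1,6],
  ∂[2,5,9] = [5,9] − [2,9] + [2,5].
This gives a 19×16 integer matrix of rank 11; reducing to Smith normal form yields diagonal entries (1,1,1,1,1,1,1,1,1,1,1).

∂_3: C_3 → C_2 sends each 3-simplex σ to the alternating sum Σ_i (−1)^i (σ with its i-th vertex removed). For instance
  ∂[0,3,4,8] = [3,4,8] − [0,4,8] + [0,3,8] − [0,3,4],
  ∂[0,3,7,8] = [3,7,8] − [0,7,8] + [0,3,8] − [0,3,7].
This gives a 16×5 integer matrix of rank 4; reducing to Smith normal form yields diagonal entries (1,1,1,1).

From H_k ≅ ker(∂_k) / im(∂_{k+1}) we obtain:

  H_0: rank C_0 − rank ∂_1 = 10 − 8 = 2, and the invariant factors of ∂_1 are all 1, so H_0 = Z^2.
  H_1: rank ker ∂_1 − rank ∂_2 = (19 − 8) − 11 = 0, and the invariant factors of ∂_2 are all 1, so H_1 = 0.
  H_2: rank ker ∂_2 − rank ∂_3 = (16 − 11) − 4 = 1, and the invariant factors of ∂_3 are all 1, so H_2 = Z.
  H_3: rank ker ∂_3 − rank ∂_4 = (5 − 4) − 0 = 1, and there is no ∂_4, so H_3 = Z.

As a check, the Euler characteristic is 10 − 19 + 16 − 5 = 2, which agrees with 2 − 0 + 1 − 1 = 2.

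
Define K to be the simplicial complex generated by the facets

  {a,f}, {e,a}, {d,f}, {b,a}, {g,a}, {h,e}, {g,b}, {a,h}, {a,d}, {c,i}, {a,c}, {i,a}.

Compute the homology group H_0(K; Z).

Order the vertices as a < b < c < d < e < f < g < h < i. Listing each simplex with vertices in this order, K has dimension 1 with simplices:

  0-simplices (9): a, b, c, d, e, f, g, h, i
  1-simplices (12): ab, ac, ad, ae, af, ag, ah, ai, bg, ci, df, eh

giving chain groups C_0 ≅ Z^9, C_1 ≅ Z^12.

∂_1: C_1 → C_0 is given by ∂[p,q] = [q] − [p].
As a 9×12 matrix over Z this has rank 8, with invariant factors (1,1,1,1,1,1,1,1).

Now H_k = ker ∂_k / im ∂_{k+1}, so:

  H_0: rank C_0 − rank ∂_1 = 9 − 8 = 1, and the invariant factors of ∂_1 are all 1, so H_0 = Z.

(K is a triangulation of a wedge of 4 circles.)

H_0 ≅ Z.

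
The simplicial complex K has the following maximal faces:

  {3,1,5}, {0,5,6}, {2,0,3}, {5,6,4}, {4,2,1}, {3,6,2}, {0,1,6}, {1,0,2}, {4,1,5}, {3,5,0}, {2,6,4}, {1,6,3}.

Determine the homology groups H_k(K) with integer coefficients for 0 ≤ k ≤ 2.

We work with the vertex ordering 0 < 1 < 2 < 3 < 4 < 5 < 6. The simplices of K, each written with vertices in increasing order, are:

  0-simplices (7): [0], [1], [2], [3], [4], [5], [6]
  1-simplices (18): [0,1], [0,2], [0,3], [0,5], [0,6], [1,2], [1,3], [1,4], [1,5], [1,6], [2,3], [2,4], [2,6], [3,5], [3,6], [4,5], [4,6], [5,6]
  2-simplices (12): [0,1,2], [0,1,6], [0,2,3], [0,3,5], [0,5,6], [1,2,4], [1,3,5], [1,3,6], [1,4,5], [2,3,6], [2,4,6], [4,5,6]

so the chain groups are C_0 ≅ Z^7, C_1 ≅ Z^18, C_2 ≅ Z^12.

The boundary map ∂_1: C_1 → C_0 maps an edge to its endpoints' difference, ∂[p,q] = q − p. For instance
  ∂[2,4] = [4] − [2].
This gives a 7×18 integer matrix of rank 6; reducing to Smith normal form yields diagonal entries (1,1,1,1,1,1).

∂_2: C_2 → C_1 maps a triangle to the signed sum of its edges. For instance
  ∂[0,2,3] = [2,3] − [0,3] + [0,2],
  ∂[0,3,5] = [3,5] − [0,5] + [0,3].
This gives a 18×12 integer matrix of rank 12; reducing to Smith normal form yields diagonal entries (1,1,1,1,1,1,1,1,1,1,1,2).

Computing H_k = (kernel of ∂_k) / (image of ∂_{k+1}):

  H_0: rank C_0 − rank ∂_1 = 7 − 6 = 1, and the invariant factors of ∂_1 are all 1, so H_0 = Z.
  H_1: rank ker ∂_1 − rank ∂_2 = (18 − 6) − 12 = 0, and ∂_2 has invariant factor 2 > 1, so H_1 = Z/2.
  H_2: rank ker ∂_2 − rank ∂_3 = (12 − 12) − 0 = 0, and there is no ∂_3, so H_2 = 0.

As a check, the Euler characteristic is 7 − 18 + 12 = 1, which agrees with 1 − 0 + 0 = 1.
(K is a triangulation of the real projective plane RP^2.)

H_0 ≅ Z,  H_1 ≅ Z/2,  H_2 = 0.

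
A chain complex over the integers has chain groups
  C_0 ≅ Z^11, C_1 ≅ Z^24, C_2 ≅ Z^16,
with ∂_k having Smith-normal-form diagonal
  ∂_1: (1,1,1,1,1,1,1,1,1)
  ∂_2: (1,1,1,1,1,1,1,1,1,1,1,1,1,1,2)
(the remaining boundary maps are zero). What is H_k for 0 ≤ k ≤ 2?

H_0: b_0 = 11 − 0 − 9 = 2; torsion from ∂_1 factors > 1: none. So H_0 ≅ Z^2.
H_1: b_1 = 24 − 9 − 15 = 0; torsion from ∂_2 factors > 1: [2]. So H_1 ≅ Z/2.
H_2: b_2 = 16 − 15 − 0 = 1; torsion from ∂_3 factors > 1: none. So H_2 ≅ Z.

H_0 ≅ Z^2,  H_1 ≅ Z/2,  H_2 ≅ Z.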